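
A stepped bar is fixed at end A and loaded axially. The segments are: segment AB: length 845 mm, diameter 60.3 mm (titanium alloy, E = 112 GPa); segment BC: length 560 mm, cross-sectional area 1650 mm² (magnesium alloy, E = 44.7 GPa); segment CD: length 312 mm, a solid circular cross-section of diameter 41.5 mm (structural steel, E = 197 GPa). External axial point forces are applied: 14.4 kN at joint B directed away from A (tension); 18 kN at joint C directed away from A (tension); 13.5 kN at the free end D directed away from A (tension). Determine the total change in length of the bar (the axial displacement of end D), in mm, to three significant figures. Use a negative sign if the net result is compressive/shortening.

0.376 mm

Internal axial forces (sectioning from the free end, tension +): N_CD = 13.5 kN, N_BC = 31.5 kN, N_AB = 45.9 kN.
A_AB = 2856 mm².
A_CD = 1353 mm².
δ_AB = 45900·845/(2856·112000) = 0.1213 mm
δ_BC = 31500·560/(1650·44700) = 0.2392 mm
δ_CD = 13500·312/(1353·197000) = 0.01581 mm
δ = Σδ_i = 0.3762 mm.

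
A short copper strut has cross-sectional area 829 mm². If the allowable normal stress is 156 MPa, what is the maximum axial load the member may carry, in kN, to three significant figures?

P_max = σ_allow · A = 156 · 829 = 129300 N = 129.3 kN.

129 kN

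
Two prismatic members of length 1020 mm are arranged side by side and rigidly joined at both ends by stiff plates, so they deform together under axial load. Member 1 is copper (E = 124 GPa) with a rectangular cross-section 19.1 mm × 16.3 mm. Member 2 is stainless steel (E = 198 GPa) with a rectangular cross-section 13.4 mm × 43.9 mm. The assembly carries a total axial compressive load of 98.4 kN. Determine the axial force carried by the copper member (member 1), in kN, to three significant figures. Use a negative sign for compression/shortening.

-24.5 kN

A_1 = 311.3 mm².
A_2 = 588.3 mm².
Equal strain + equilibrium ⇒ each member carries load in proportion to AE: A₁E₁ = 38600000 N, A₂E₂ = 116500000 N, ΣAE = 155100000 N.
F₁ = P·A₁E₁/ΣAE = -98400·38600000/155100000 = -24500 N.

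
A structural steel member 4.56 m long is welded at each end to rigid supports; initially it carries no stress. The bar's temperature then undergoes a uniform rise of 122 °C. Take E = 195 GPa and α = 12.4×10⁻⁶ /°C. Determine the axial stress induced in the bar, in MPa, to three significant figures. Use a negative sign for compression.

Free thermal expansion αLΔT = 12.4e-6 · 4560 · 122 = 6.898 mm.
The walls impose strain ε = −(6.898)/4560 = -1.5128e-03; σ = Eε = 195000 · -1.5128e-03 = -295 MPa.

-295 MPa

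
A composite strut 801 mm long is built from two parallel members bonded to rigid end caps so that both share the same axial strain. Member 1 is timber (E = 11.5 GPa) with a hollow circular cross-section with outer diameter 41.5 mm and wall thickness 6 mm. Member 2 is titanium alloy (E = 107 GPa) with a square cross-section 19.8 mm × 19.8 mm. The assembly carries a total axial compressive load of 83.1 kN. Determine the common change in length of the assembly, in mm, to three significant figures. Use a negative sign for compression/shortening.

-1.34 mm

A_1 = 669.2 mm².
A_2 = 392 mm².
Equal strain + equilibrium ⇒ each member carries load in proportion to AE: A₁E₁ = 7695000 N, A₂E₂ = 41950000 N, ΣAE = 49640000 N.
δ = PL/ΣAE = -83100·801/49640000 = -1.341 mm.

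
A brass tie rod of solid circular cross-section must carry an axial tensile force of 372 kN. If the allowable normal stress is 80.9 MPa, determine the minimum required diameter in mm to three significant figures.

76.5 mm

Required area A ≥ P/σ_allow = 372000/80.9 = 4598 mm².
For a solid circular section, d ≥ √(4A/π) = 76.52 mm.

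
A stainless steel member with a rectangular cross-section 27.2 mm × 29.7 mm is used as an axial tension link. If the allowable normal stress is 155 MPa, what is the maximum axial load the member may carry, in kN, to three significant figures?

125 kN

A = 807.8 mm².
P_max = σ_allow · A = 155 · 807.8 = 125200 N = 125.2 kN.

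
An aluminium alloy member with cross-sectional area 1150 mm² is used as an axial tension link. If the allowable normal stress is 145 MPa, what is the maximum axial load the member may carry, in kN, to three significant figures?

167 kN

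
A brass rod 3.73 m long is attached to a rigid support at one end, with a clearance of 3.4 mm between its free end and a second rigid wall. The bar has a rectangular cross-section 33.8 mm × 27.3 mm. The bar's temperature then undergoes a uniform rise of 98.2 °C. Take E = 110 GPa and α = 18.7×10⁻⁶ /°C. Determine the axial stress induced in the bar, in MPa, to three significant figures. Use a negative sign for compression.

-102 MPa

Free thermal expansion αLΔT = 18.7e-6 · 3730 · 98.2 = 6.85 mm.
The walls engage after the gap closes; constrained expansion = 6.85 − 3.4 = 3.45 mm.
The walls impose strain ε = −(3.45)/3730 = -9.2481e-04; σ = Eε = 110000 · -9.2481e-04 = -101.7 MPa.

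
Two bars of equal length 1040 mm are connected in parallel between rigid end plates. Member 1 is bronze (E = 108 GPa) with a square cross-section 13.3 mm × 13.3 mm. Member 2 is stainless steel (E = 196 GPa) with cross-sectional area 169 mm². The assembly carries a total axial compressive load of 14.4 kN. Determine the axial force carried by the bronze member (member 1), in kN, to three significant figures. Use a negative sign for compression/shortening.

-5.27 kN

A_1 = 176.9 mm².
Equal strain + equilibrium ⇒ each member carries load in proportion to AE: A₁E₁ = 19100000 N, A₂E₂ = 33120000 N, ΣAE = 52230000 N.
F₁ = P·A₁E₁/ΣAE = -14400·19100000/52230000 = -5267 N.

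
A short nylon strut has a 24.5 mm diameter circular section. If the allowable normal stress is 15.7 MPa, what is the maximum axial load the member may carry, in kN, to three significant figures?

7.40 kN

A = 471.4 mm².
P_max = σ_allow · A = 15.7 · 471.4 = 7402 N = 7.402 kN.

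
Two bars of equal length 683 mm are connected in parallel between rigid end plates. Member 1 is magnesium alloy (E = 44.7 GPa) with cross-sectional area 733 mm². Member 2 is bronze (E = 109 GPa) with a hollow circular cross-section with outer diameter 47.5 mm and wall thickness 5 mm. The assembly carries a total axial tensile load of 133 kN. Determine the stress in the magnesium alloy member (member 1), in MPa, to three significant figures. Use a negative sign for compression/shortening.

56.3 MPa

A_2 = 667.6 mm².
Equal strain + equilibrium ⇒ each member carries load in proportion to AE: A₁E₁ = 32770000 N, A₂E₂ = 72770000 N, ΣAE = 105500000 N.
σ₁ = P·E₁/ΣAE = 133000·44700/105500000 = 56.33 MPa.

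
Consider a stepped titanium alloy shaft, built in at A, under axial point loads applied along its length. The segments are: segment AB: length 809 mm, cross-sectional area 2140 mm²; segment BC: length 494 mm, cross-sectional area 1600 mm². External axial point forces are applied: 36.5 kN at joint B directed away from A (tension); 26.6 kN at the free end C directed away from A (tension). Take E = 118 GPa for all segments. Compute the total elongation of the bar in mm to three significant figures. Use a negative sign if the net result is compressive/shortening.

Internal axial forces (sectioning from the free end, tension +): N_BC = 26.6 kN, N_AB = 63.1 kN.
δ_AB = 63100·809/(2140·118000) = 0.2022 mm
δ_BC = 26600·494/(1600·118000) = 0.0696 mm
δ = Σδ_i = 0.2718 mm.

0.272 mm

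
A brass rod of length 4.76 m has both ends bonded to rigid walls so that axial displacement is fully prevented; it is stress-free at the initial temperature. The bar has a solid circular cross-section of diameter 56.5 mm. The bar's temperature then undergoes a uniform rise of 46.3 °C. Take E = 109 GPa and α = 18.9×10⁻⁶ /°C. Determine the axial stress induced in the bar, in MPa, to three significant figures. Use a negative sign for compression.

-95.4 MPa

Free thermal expansion αLΔT = 18.9e-6 · 4760 · 46.3 = 4.165 mm.
The walls impose strain ε = −(4.165)/4760 = -8.7507e-04; σ = Eε = 109000 · -8.7507e-04 = -95.38 MPa.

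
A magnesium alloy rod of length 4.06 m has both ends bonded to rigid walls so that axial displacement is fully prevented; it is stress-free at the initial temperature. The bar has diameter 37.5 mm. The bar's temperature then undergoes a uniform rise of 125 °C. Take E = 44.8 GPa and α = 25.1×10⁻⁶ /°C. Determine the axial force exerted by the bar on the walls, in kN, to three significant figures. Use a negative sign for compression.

-155 kN

Free thermal expansion αLΔT = 25.1e-6 · 4060 · 125 = 12.74 mm.
The walls impose strain ε = −(12.74)/4060 = -3.1375e-03; σ = Eε = 44800 · -3.1375e-03 = -140.6 MPa.
Wall reaction R = σ·A = -140.6·1104 = -155200 N = -155.2 kN.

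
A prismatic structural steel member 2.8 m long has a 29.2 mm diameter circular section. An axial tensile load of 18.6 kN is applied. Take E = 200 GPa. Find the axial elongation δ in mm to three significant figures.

0.389 mm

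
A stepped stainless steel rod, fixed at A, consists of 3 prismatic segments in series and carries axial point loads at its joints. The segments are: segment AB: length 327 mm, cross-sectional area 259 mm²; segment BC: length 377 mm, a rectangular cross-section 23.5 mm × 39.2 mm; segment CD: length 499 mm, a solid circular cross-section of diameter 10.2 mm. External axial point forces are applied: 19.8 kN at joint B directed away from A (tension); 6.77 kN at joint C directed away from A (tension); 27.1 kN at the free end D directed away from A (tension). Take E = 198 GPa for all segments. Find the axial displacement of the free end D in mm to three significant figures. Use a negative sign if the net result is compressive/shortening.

1.25 mm

Internal axial forces (sectioning from the free end, tension +): N_CD = 27.1 kN, N_BC = 33.87 kN, N_AB = 53.67 kN.
A_BC = 921.2 mm².
A_CD = 81.71 mm².
δ_AB = 53670·327/(259·198000) = 0.3422 mm
δ_BC = 33870·377/(921.2·198000) = 0.07001 mm
δ_CD = 27100·499/(81.71·198000) = 0.8358 mm
δ = Σδ_i = 1.248 mm.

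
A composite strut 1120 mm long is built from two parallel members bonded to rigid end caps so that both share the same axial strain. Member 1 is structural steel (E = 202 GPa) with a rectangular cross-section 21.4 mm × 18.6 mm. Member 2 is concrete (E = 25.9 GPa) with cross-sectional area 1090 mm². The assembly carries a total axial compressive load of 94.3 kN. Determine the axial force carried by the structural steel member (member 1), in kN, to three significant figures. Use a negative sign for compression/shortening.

-69.8 kN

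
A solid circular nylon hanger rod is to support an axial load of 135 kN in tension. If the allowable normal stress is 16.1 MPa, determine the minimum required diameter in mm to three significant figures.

Required area A ≥ P/σ_allow = 135000/16.1 = 8385 mm².
For a solid circular section, d ≥ √(4A/π) = 103.3 mm.

103 mm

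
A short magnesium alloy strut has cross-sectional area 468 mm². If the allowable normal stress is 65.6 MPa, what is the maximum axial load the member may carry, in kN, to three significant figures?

P_max = σ_allow · A = 65.6 · 468 = 30700 N = 30.7 kN.

30.7 kN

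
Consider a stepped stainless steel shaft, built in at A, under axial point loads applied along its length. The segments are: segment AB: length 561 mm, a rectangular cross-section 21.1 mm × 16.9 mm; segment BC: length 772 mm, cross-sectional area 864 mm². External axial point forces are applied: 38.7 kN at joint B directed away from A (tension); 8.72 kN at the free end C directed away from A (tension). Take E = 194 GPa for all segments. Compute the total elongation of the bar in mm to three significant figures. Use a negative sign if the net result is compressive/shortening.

0.425 mm

Internal axial forces (sectioning from the free end, tension +): N_BC = 8.72 kN, N_AB = 47.42 kN.
A_AB = 356.6 mm².
δ_AB = 47420·561/(356.6·194000) = 0.3846 mm
δ_BC = 8720·772/(864·194000) = 0.04016 mm
δ = Σδ_i = 0.4247 mm.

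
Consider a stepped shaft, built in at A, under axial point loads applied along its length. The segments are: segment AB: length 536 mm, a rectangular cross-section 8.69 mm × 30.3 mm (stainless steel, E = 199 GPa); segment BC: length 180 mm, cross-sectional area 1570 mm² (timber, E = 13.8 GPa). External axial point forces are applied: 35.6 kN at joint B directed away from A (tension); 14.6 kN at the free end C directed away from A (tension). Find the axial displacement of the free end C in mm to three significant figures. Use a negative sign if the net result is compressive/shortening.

0.635 mm

Internal axial forces (sectioning from the free end, tension +): N_BC = 14.6 kN, N_AB = 50.2 kN.
A_AB = 263.3 mm².
δ_AB = 50200·536/(263.3·199000) = 0.5135 mm
δ_BC = 14600·180/(1570·13800) = 0.1213 mm
δ = Σδ_i = 0.6348 mm.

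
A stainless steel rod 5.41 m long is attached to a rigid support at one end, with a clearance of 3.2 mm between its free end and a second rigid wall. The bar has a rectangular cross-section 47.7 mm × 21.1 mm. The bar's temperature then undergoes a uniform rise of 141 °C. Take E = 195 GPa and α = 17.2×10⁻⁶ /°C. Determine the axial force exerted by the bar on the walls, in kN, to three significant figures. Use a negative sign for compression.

Free thermal expansion αLΔT = 17.2e-6 · 5410 · 141 = 13.12 mm.
The walls engage after the gap closes; constrained expansion = 13.12 − 3.2 = 9.92 mm.
The walls impose strain ε = −(9.92)/5410 = -1.8337e-03; σ = Eε = 195000 · -1.8337e-03 = -357.6 MPa.
Wall reaction R = σ·A = -357.6·1006 = -359900 N = -359.9 kN.

-360 kN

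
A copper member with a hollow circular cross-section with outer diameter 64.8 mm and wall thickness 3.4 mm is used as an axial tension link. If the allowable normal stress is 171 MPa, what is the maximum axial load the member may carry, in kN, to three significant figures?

112 kN

A = 655.8 mm².
P_max = σ_allow · A = 171 · 655.8 = 112100 N = 112.1 kN.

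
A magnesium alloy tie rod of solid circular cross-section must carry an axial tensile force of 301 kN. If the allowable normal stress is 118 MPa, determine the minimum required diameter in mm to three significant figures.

57.0 mm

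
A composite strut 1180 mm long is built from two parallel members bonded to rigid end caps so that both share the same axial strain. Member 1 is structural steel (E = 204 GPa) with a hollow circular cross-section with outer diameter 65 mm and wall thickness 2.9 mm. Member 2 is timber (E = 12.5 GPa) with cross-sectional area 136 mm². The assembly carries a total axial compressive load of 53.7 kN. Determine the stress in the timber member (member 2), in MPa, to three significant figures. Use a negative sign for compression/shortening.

A_1 = 565.8 mm².
Equal strain + equilibrium ⇒ each member carries load in proportion to AE: A₁E₁ = 115400000 N, A₂E₂ = 1700000 N, ΣAE = 117100000 N.
σ₂ = P·E₂/ΣAE = -53700·12500/117100000 = -5.731 MPa.

-5.73 MPa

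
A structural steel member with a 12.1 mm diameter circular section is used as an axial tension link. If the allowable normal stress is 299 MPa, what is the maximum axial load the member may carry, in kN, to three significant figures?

34.4 kN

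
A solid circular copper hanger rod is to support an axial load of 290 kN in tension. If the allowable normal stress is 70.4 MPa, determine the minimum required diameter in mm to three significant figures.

72.4 mm

Required area A ≥ P/σ_allow = 290000/70.4 = 4119 mm².
For a solid circular section, d ≥ √(4A/π) = 72.42 mm.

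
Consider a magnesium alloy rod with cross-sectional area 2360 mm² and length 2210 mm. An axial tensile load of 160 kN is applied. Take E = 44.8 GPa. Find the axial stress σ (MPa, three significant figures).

67.8 MPa

σ = N/A = 160000/2360 = 67.8 MPa.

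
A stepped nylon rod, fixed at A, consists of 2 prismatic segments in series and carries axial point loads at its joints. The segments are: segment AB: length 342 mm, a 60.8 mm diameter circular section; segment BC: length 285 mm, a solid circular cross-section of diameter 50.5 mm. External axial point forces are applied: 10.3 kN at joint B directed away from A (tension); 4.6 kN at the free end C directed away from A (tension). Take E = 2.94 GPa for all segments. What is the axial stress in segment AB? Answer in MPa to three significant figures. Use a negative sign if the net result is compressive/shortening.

5.13 MPa

Internal axial forces (sectioning from the free end, tension +): N_BC = 4.6 kN, N_AB = 14.9 kN.
A_AB = 2903 mm².
σ_AB = N_AB/A_AB = 14900/2903 = 5.132 MPa.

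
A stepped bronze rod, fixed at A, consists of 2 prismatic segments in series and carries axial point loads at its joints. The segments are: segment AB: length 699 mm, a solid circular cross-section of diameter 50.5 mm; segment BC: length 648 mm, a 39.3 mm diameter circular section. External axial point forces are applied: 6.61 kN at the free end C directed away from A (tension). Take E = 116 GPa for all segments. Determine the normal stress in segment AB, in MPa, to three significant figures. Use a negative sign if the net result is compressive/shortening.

Internal axial forces (sectioning from the free end, tension +): N_BC = 6.61 kN, N_AB = 6.61 kN.
A_AB = 2003 mm².
σ_AB = N_AB/A_AB = 6610/2003 = 3.3 MPa.

3.30 MPa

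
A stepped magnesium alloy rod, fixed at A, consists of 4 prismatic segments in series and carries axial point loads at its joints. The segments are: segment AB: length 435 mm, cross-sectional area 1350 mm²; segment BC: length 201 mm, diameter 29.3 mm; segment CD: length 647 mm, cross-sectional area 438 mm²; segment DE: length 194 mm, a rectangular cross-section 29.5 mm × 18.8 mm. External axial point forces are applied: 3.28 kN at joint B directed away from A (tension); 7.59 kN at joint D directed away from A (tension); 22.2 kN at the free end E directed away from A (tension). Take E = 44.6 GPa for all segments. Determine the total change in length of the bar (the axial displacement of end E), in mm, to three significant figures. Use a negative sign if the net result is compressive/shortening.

1.60 mm

Internal axial forces (sectioning from the free end, tension +): N_DE = 22.2 kN, N_CD = 29.79 kN, N_BC = 29.79 kN, N_AB = 33.07 kN.
A_BC = 674.3 mm².
A_DE = 554.6 mm².
δ_AB = 33070·435/(1350·44600) = 0.2389 mm
δ_BC = 29790·201/(674.3·44600) = 0.1991 mm
δ_CD = 29790·647/(438·44600) = 0.9867 mm
δ_DE = 22200·194/(554.6·44600) = 0.1741 mm
δ = Σδ_i = 1.599 mm.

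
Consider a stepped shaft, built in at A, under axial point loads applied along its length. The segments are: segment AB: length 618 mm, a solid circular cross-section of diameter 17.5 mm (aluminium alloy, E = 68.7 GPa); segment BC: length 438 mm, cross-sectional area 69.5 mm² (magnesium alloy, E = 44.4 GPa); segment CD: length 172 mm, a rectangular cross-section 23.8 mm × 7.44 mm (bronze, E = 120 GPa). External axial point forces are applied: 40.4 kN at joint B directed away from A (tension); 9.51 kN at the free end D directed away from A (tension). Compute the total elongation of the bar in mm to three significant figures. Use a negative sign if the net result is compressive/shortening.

Internal axial forces (sectioning from the free end, tension +): N_CD = 9.51 kN, N_BC = 9.51 kN, N_AB = 49.91 kN.
A_AB = 240.5 mm².
A_CD = 177.1 mm².
δ_AB = 49910·618/(240.5·68700) = 1.867 mm
δ_BC = 9510·438/(69.5·44400) = 1.35 mm
δ_CD = 9510·172/(177.1·120000) = 0.07698 mm
δ = Σδ_i = 3.293 mm.

3.29 mm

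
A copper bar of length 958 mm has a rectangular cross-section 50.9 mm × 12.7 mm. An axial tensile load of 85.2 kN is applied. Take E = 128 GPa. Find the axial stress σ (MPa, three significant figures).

132 MPa

A = 646.4 mm².
σ = N/A = 85200/646.4 = 131.8 MPa.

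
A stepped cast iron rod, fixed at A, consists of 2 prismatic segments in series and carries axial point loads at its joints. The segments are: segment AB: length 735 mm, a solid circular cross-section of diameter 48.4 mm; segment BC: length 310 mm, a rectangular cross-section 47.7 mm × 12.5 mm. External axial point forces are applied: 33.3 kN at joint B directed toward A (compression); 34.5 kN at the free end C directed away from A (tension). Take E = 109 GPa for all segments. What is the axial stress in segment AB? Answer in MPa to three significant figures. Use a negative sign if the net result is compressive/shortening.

Internal axial forces (sectioning from the free end, tension +): N_BC = 34.5 kN, N_AB = 1.2 kN.
A_AB = 1840 mm².
σ_AB = N_AB/A_AB = 1200/1840 = 0.6522 MPa.

0.652 MPa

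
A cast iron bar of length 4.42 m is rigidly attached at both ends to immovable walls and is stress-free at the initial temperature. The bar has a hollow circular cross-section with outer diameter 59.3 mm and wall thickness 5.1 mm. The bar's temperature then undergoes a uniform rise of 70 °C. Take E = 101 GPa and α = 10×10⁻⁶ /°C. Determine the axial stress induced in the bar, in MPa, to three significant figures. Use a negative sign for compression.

Free thermal expansion αLΔT = 10e-6 · 4420 · 70 = 3.094 mm.
The walls impose strain ε = −(3.094)/4420 = -7.0000e-04; σ = Eε = 101000 · -7.0000e-04 = -70.7 MPa.

-70.7 MPa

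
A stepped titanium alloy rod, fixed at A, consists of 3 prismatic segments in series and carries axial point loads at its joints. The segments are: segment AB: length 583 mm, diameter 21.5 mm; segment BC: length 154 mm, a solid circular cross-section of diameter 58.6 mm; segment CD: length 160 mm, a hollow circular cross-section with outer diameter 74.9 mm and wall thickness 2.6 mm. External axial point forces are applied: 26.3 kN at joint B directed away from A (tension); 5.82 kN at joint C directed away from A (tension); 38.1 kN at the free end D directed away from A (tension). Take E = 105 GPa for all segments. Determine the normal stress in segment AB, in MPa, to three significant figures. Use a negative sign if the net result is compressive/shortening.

Internal axial forces (sectioning from the free end, tension +): N_CD = 38.1 kN, N_BC = 43.92 kN, N_AB = 70.22 kN.
A_AB = 363.1 mm².
σ_AB = N_AB/A_AB = 70220/363.1 = 193.4 MPa.

193 MPa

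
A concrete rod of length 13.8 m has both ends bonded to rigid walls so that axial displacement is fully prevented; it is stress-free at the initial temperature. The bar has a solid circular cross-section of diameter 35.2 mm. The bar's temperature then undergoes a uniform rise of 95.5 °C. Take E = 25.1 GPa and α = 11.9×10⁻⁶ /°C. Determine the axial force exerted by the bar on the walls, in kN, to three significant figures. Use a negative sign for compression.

Free thermal expansion αLΔT = 11.9e-6 · 13800 · 95.5 = 15.68 mm.
The walls impose strain ε = −(15.68)/13800 = -1.1365e-03; σ = Eε = 25100 · -1.1365e-03 = -28.52 MPa.
Wall reaction R = σ·A = -28.52·973.1 = -27760 N = -27.76 kN.

-27.8 kN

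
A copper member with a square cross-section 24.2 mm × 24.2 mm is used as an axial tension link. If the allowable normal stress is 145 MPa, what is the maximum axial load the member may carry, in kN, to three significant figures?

84.9 kN

A = 585.6 mm².
P_max = σ_allow · A = 145 · 585.6 = 84920 N = 84.92 kN.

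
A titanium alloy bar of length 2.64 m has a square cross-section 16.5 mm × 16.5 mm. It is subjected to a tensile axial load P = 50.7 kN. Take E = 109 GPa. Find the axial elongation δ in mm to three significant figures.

A = 272.2 mm².
δ_mech = NL/(AE) = 50700·2640/(272.2·109000) = 4.51 mm.

4.51 mm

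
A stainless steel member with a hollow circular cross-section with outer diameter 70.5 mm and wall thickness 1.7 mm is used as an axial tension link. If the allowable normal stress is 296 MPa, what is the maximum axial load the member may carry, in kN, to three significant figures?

109 kN

A = 367.4 mm².
P_max = σ_allow · A = 296 · 367.4 = 108800 N = 108.8 kN.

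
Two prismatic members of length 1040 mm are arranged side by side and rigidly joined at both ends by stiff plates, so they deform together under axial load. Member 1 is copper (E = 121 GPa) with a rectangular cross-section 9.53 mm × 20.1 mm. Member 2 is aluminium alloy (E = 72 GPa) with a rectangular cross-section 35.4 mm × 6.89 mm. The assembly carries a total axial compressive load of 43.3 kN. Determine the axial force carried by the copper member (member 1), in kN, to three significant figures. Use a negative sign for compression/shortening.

A_1 = 191.6 mm².
A_2 = 243.9 mm².
Equal strain + equilibrium ⇒ each member carries load in proportion to AE: A₁E₁ = 23180000 N, A₂E₂ = 17560000 N, ΣAE = 40740000 N.
F₁ = P·A₁E₁/ΣAE = -43300·23180000/40740000 = -24630 N.

-24.6 kN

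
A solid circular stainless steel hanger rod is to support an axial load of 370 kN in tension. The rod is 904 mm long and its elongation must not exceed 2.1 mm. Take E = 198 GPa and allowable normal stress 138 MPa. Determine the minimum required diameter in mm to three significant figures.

58.4 mm

Required area A ≥ P/σ_allow = 370000/138 = 2681 mm².
For a solid circular section, d ≥ √(4A/π) = 58.43 mm.
Elongation limit: A ≥ PL/(Eδ_allow) = 370000·904/(198000·2.1) = 804.4 mm² ⇒ d ≥ 32 mm.
The stress limit governs.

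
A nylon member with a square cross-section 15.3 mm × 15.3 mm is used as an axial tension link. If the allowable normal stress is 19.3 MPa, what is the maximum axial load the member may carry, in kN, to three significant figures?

A = 234.1 mm².
P_max = σ_allow · A = 19.3 · 234.1 = 4518 N = 4.518 kN.

4.52 kN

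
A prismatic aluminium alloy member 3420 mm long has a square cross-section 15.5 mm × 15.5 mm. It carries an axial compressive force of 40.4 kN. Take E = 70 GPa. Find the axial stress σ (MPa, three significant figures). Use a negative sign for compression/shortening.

A = 240.2 mm².
σ = N/A = -40400/240.2 = -168.2 MPa.

-168 MPa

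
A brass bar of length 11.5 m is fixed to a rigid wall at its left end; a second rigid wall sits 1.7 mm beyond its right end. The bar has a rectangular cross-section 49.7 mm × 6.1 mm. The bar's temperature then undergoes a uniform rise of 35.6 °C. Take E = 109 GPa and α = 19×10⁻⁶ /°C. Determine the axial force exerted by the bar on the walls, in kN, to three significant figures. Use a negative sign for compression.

Free thermal expansion αLΔT = 19e-6 · 11500 · 35.6 = 7.779 mm.
The walls engage after the gap closes; constrained expansion = 7.779 − 1.7 = 6.079 mm.
The walls impose strain ε = −(6.079)/11500 = -5.2857e-04; σ = Eε = 109000 · -5.2857e-04 = -57.61 MPa.
Wall reaction R = σ·A = -57.61·303.2 = -17470 N = -17.47 kN.

-17.5 kN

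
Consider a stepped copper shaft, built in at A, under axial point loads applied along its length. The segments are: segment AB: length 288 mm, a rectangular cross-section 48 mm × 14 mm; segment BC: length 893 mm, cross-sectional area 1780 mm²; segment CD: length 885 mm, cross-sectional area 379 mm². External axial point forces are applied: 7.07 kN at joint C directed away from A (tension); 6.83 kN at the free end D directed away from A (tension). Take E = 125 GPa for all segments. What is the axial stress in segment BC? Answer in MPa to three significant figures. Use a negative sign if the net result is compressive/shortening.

7.81 MPa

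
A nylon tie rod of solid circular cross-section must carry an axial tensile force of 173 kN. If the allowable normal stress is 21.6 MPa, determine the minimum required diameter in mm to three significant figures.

101 mm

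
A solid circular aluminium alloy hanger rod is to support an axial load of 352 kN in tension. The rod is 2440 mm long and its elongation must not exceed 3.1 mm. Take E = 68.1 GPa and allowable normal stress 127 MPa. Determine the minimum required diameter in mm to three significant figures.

72.0 mm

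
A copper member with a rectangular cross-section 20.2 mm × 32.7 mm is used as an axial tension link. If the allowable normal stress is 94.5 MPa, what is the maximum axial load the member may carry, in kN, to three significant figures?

A = 660.5 mm².
P_max = σ_allow · A = 94.5 · 660.5 = 62420 N = 62.42 kN.

62.4 kN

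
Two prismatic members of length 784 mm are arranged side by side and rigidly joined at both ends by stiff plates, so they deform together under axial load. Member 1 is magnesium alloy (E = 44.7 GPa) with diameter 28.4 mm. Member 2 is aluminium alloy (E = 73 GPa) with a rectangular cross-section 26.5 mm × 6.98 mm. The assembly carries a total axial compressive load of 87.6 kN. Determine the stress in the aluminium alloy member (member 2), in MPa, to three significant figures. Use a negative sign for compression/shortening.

A_1 = 633.5 mm².
A_2 = 185 mm².
Equal strain + equilibrium ⇒ each member carries load in proportion to AE: A₁E₁ = 28320000 N, A₂E₂ = 13500000 N, ΣAE = 41820000 N.
σ₂ = P·E₂/ΣAE = -87600·73000/41820000 = -152.9 MPa.

-153 MPa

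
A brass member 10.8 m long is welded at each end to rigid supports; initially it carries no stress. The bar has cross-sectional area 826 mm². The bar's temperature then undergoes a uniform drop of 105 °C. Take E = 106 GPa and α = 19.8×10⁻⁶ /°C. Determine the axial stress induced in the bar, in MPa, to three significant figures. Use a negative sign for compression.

Free thermal expansion αLΔT = 19.8e-6 · 10800 · -105 = -22.45 mm.
The walls impose strain ε = −(-22.45)/10800 = 2.0790e-03; σ = Eε = 106000 · 2.0790e-03 = 220.4 MPa.

220 MPa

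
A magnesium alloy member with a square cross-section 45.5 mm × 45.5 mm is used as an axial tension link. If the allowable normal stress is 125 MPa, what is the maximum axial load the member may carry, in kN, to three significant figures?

259 kN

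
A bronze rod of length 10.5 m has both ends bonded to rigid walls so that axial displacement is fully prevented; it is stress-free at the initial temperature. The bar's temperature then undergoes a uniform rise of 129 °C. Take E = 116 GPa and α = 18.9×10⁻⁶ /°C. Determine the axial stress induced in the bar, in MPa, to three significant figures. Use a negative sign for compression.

-283 MPa

Free thermal expansion αLΔT = 18.9e-6 · 10500 · 129 = 25.6 mm.
The walls impose strain ε = −(25.6)/10500 = -2.4381e-03; σ = Eε = 116000 · -2.4381e-03 = -282.8 MPa.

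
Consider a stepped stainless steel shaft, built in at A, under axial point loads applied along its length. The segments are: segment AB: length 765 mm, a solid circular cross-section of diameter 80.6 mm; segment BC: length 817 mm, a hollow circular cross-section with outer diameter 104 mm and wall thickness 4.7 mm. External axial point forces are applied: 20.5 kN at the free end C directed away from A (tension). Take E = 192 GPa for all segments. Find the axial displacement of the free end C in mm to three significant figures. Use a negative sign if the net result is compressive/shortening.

0.0755 mm

Internal axial forces (sectioning from the free end, tension +): N_BC = 20.5 kN, N_AB = 20.5 kN.
A_AB = 5102 mm².
A_BC = 1466 mm².
δ_AB = 20500·765/(5102·192000) = 0.01601 mm
δ_BC = 20500·817/(1466·192000) = 0.05949 mm
δ = Σδ_i = 0.0755 mm.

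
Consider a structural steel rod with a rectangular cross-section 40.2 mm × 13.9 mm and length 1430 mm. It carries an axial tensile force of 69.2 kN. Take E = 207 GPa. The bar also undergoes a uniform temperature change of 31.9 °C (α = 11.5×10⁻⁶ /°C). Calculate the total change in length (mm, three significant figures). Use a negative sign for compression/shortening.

A = 558.8 mm².
δ_mech = NL/(AE) = 69200·1430/(558.8·207000) = 0.8555 mm.
δ_thermal = αLΔT = 11.5e-6·1430·31.9 = 0.5246 mm.
δ = δ_mech + δ_thermal = 1.38 mm.

1.38 mm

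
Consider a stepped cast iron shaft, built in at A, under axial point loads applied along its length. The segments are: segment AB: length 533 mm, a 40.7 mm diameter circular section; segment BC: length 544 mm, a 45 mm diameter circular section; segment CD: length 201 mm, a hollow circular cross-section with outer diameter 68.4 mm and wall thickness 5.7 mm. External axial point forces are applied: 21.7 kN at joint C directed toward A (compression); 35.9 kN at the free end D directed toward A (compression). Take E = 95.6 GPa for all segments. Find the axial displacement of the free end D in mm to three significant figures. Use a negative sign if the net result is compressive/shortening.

-0.520 mm

Internal axial forces (sectioning from the free end, tension +): N_CD = -35.9 kN, N_BC = -57.6 kN, N_AB = -57.6 kN.
A_AB = 1301 mm².
A_BC = 1590 mm².
A_CD = 1123 mm².
δ_AB = -57600·533/(1301·95600) = -0.2468 mm
δ_BC = -57600·544/(1590·95600) = -0.2061 mm
δ_CD = -35900·201/(1123·95600) = -0.06723 mm
δ = Σδ_i = -0.5202 mm.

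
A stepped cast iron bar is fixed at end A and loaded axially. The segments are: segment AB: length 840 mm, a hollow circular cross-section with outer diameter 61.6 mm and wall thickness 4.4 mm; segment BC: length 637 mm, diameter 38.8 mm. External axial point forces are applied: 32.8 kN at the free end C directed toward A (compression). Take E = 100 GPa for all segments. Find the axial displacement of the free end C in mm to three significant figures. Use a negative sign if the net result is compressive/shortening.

Internal axial forces (sectioning from the free end, tension +): N_BC = -32.8 kN, N_AB = -32.8 kN.
A_AB = 790.7 mm².
A_BC = 1182 mm².
δ_AB = -32800·840/(790.7·100000) = -0.3485 mm
δ_BC = -32800·637/(1182·100000) = -0.1767 mm
δ = Σδ_i = -0.5252 mm.

-0.525 mm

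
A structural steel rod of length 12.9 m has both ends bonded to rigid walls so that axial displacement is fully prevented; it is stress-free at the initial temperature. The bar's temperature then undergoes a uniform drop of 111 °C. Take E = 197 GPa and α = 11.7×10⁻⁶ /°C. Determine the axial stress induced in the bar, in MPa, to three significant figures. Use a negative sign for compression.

Free thermal expansion αLΔT = 11.7e-6 · 12900 · -111 = -16.75 mm.
The walls impose strain ε = −(-16.75)/12900 = 1.2987e-03; σ = Eε = 197000 · 1.2987e-03 = 255.8 MPa.

256 MPa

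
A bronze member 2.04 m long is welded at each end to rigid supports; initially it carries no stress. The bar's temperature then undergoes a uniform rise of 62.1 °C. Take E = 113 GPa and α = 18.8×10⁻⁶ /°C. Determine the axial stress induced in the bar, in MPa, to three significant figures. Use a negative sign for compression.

-132 MPa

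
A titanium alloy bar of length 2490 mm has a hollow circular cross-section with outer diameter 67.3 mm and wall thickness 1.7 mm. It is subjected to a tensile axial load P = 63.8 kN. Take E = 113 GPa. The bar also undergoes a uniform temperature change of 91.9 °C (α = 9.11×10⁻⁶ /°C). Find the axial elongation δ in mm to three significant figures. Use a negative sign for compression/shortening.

6.10 mm

A = 350.4 mm².
δ_mech = NL/(AE) = 63800·2490/(350.4·113000) = 4.013 mm.
δ_thermal = αLΔT = 9.11e-6·2490·91.9 = 2.085 mm.
δ = δ_mech + δ_thermal = 6.097 mm.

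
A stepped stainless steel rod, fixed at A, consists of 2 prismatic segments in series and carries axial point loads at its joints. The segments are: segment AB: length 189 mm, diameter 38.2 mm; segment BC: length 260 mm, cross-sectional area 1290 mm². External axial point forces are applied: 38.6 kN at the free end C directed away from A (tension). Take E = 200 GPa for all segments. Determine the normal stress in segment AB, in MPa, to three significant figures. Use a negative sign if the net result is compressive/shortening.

33.7 MPa

Internal axial forces (sectioning from the free end, tension +): N_BC = 38.6 kN, N_AB = 38.6 kN.
A_AB = 1146 mm².
σ_AB = N_AB/A_AB = 38600/1146 = 33.68 MPa.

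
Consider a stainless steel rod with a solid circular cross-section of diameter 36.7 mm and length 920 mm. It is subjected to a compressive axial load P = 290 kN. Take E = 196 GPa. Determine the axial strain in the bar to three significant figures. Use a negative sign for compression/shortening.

-0.00140

A = 1058 mm².
σ = N/A = -274.1 MPa; ε = σ/E = -274.1/196000 = -1.399e-03.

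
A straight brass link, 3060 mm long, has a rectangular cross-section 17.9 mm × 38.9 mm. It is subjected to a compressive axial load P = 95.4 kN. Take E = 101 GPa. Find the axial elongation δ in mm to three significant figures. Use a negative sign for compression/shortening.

-4.15 mm

A = 696.3 mm².
δ_mech = NL/(AE) = -95400·3060/(696.3·101000) = -4.151 mm.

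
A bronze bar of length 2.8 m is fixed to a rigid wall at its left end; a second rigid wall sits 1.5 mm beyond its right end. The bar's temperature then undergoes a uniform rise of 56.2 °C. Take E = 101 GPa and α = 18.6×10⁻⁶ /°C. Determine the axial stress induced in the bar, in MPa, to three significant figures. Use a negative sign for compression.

Free thermal expansion αLΔT = 18.6e-6 · 2800 · 56.2 = 2.927 mm.
The walls engage after the gap closes; constrained expansion = 2.927 − 1.5 = 1.427 mm.
The walls impose strain ε = −(1.427)/2800 = -5.0961e-04; σ = Eε = 101000 · -5.0961e-04 = -51.47 MPa.

-51.5 MPa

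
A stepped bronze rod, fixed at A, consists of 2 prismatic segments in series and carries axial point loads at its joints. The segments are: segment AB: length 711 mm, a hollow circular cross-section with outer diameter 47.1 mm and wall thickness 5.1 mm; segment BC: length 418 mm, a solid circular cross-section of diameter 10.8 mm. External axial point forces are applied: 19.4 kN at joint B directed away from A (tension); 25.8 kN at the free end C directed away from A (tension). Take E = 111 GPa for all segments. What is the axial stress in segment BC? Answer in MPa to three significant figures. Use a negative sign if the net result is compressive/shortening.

Internal axial forces (sectioning from the free end, tension +): N_BC = 25.8 kN, N_AB = 45.2 kN.
A_BC = 91.61 mm².
σ_BC = N_BC/A_BC = 25800/91.61 = 281.6 MPa.

282 MPa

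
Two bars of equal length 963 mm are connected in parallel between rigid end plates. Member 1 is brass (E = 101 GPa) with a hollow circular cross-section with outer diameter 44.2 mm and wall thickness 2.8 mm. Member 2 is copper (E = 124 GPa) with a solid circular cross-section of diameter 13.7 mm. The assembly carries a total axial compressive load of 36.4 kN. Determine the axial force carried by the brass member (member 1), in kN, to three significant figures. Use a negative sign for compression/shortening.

-24.3 kN

A_1 = 364.2 mm².
A_2 = 147.4 mm².
Equal strain + equilibrium ⇒ each member carries load in proportion to AE: A₁E₁ = 36780000 N, A₂E₂ = 18280000 N, ΣAE = 55060000 N.
F₁ = P·A₁E₁/ΣAE = -36400·36780000/55060000 = -24320 N.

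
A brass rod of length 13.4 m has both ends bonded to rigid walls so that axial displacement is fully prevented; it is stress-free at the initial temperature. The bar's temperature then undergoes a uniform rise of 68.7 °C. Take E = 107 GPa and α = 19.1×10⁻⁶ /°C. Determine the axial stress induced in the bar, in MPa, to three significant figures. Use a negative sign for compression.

Free thermal expansion αLΔT = 19.1e-6 · 13400 · 68.7 = 17.58 mm.
The walls impose strain ε = −(17.58)/13400 = -1.3122e-03; σ = Eε = 107000 · -1.3122e-03 = -140.4 MPa.

-140 MPa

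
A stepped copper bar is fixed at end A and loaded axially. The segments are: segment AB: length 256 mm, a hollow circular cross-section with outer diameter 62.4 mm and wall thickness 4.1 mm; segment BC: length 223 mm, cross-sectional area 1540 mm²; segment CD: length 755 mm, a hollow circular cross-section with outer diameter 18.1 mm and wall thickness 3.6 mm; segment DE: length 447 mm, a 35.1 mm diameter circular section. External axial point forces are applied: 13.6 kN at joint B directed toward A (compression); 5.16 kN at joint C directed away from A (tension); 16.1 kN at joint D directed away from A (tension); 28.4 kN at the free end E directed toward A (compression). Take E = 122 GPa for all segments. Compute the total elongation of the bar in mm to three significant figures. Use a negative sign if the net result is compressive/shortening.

-0.638 mm

Internal axial forces (sectioning from the free end, tension +): N_DE = -28.4 kN, N_CD = -12.3 kN, N_BC = -7.14 kN, N_AB = -20.74 kN.
A_AB = 750.9 mm².
A_CD = 164 mm².
A_DE = 967.6 mm².
δ_AB = -20740·256/(750.9·122000) = -0.05795 mm
δ_BC = -7140·223/(1540·122000) = -0.008475 mm
δ_CD = -12300·755/(164·122000) = -0.4642 mm
δ_DE = -28400·447/(967.6·122000) = -0.1075 mm
δ = Σδ_i = -0.6381 mm.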